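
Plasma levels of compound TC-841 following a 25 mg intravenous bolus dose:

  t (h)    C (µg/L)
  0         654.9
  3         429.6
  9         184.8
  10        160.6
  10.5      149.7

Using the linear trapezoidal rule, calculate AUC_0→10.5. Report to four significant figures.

Trapezoidal AUC_0→10.5:
  [0→3]: (654.9+429.6)/2 × 3 = 1626.75
  [3→9]: (429.6+184.8)/2 × 6 = 1843.2
  [9→10]: (184.8+160.6)/2 × 1 = 172.7
  [10→10.5]: (160.6+149.7)/2 × 0.5 = 77.575
  Sum = 3720.225 µg/L·h

AUC = 3720 µg/L·h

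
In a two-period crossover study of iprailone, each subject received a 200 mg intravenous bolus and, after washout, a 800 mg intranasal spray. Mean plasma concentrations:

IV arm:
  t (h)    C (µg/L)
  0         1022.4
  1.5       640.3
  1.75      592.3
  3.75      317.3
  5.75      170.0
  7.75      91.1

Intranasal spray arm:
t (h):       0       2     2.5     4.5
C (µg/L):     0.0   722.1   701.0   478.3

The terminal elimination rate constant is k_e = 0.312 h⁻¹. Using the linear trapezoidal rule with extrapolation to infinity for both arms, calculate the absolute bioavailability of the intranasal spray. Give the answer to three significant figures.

F = 0.283

Trapezoidal AUC_0→7.75 (IV):
  [0→1.5]: (1022.4+640.3)/2 × 1.5 = 1247.025
  [1.5→1.75]: (640.3+592.3)/2 × 0.25 = 154.075
  [1.75→3.75]: (592.3+317.3)/2 × 2 = 909.6
  [3.75→5.75]: (317.3+170.0)/2 × 2 = 487.3
  [5.75→7.75]: (170.0+91.1)/2 × 2 = 261.1
  Sum = 3059.1 µg/L·h
IV tail: 91.1/0.312 = 291.987; AUC_iv,0→∞ = 3059.1 + 291.987 = 3351.087 µg/L·h
Trapezoidal AUC_0→4.5 (intranasal spray):
  [0→2]: (0.0+722.1)/2 × 2 = 722.1
  [2→2.5]: (722.1+701.0)/2 × 0.5 = 355.775
  [2.5→4.5]: (701.0+478.3)/2 × 2 = 1179.3
  Sum = 2257.175 µg/L·h
intranasal spray tail: 478.3/0.312 = 1533.013; AUC_ev,0→∞ = 2257.175 + 1533.013 = 3790.188 µg/L·h
F = (AUC_ev/D_ev)/(AUC_iv/D_iv) = (3790.188/800)/(3351.087/200) = 4.737735/16.755435 = 0.2828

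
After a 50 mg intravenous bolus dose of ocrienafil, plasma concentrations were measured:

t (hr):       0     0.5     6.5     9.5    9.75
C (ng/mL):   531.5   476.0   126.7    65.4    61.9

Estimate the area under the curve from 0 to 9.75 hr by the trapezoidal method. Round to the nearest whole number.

AUC = 2364 ng/mL·hr

Trapezoidal AUC_0→9.75:
  [0→0.5]: (531.5+476.0)/2 × 0.5 = 251.875
  [0.5→6.5]: (476.0+126.7)/2 × 6 = 1808.1
  [6.5→9.5]: (126.7+65.4)/2 × 3 = 288.15
  [9.5→9.75]: (65.4+61.9)/2 × 0.25 = 15.9125
  Sum = 2364.0375 ng/mL·hr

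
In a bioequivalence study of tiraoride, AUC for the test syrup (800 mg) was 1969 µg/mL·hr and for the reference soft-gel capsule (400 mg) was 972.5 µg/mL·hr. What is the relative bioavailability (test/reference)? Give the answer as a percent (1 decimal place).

F_rel = 101.2%

F_rel = (AUC_test/D_test) / (AUC_ref/D_ref)
      = (1969/800) / (972.5/400)
      = 2.46125 / 2.43125 = 1.0123 = 101.23%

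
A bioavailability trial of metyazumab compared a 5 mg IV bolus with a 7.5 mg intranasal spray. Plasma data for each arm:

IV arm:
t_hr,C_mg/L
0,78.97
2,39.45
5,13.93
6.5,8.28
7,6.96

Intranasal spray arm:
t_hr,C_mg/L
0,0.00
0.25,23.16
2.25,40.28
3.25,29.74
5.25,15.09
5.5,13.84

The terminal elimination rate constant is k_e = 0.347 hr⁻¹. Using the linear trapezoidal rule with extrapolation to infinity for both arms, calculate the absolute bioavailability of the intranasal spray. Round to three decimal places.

Trapezoidal AUC_0→7 (IV):
  [0→2]: (78.97+39.45)/2 × 2 = 118.42
  [2→5]: (39.45+13.93)/2 × 3 = 80.07
  [5→6.5]: (13.93+8.28)/2 × 1.5 = 16.6575
  [6.5→7]: (8.28+6.96)/2 × 0.5 = 3.81
  Sum = 218.9575 mg/L·hr
IV tail: 6.96/0.347 = 20.058; AUC_iv,0→∞ = 218.9575 + 20.058 = 239.0155 mg/L·hr
Trapezoidal AUC_0→5.5 (intranasal spray):
  [0→0.25]: (0.00+23.16)/2 × 0.25 = 2.895
  [0.25→2.25]: (23.16+40.28)/2 × 2 = 63.44
  [2.25→3.25]: (40.28+29.74)/2 × 1 = 35.01
  [3.25→5.25]: (29.74+15.09)/2 × 2 = 44.83
  [5.25→5.5]: (15.09+13.84)/2 × 0.25 = 3.61625
  Sum = 149.79125 mg/L·hr
intranasal spray tail: 13.84/0.347 = 39.885; AUC_ev,0→∞ = 149.79125 + 39.885 = 189.67625 mg/L·hr
F = (AUC_ev/D_ev)/(AUC_iv/D_iv) = (189.67625/7.5)/(239.0155/5) = 25.2902/47.8031 = 0.5290

F = 0.529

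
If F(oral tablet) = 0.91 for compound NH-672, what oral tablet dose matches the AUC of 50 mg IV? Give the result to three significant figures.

D_oral = 54.9 mg

For equal systemic exposure: F × D_ev = D_iv
D_ev = D_iv / F = 50 / 0.91 = 54.9451 mg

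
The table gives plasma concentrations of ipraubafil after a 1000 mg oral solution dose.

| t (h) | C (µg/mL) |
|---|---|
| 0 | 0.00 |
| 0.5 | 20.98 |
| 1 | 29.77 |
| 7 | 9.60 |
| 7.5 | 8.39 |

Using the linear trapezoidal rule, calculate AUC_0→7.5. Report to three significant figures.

Trapezoidal AUC_0→7.5:
  [0→0.5]: (0.00+20.98)/2 × 0.5 = 5.245
  [0.5→1]: (20.98+29.77)/2 × 0.5 = 12.6875
  [1→7]: (29.77+9.60)/2 × 6 = 118.11
  [7→7.5]: (9.60+8.39)/2 × 0.5 = 4.4975
  Sum = 140.54 µg/mL·h

AUC = 141 µg/mL·h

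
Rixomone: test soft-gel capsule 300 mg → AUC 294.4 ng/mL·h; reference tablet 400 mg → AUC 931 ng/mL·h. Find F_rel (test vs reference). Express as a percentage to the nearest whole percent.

F_rel = 42%

F_rel = (AUC_test/D_test) / (AUC_ref/D_ref)
      = (294.4/300) / (931/400)
      = 0.981333 / 2.3275 = 0.4216 = 42.16%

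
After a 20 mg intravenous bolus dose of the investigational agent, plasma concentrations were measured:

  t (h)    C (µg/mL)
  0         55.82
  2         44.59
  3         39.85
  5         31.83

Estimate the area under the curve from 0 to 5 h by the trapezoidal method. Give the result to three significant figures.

Trapezoidal AUC_0→5:
  [0→2]: (55.82+44.59)/2 × 2 = 100.41
  [2→3]: (44.59+39.85)/2 × 1 = 42.22
  [3→5]: (39.85+31.83)/2 × 2 = 71.68
  Sum = 214.31 µg/mL·h

AUC = 214 µg/mL·h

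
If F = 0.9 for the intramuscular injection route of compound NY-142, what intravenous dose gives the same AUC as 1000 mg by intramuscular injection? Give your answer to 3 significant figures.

D_iv = 900 mg

Systemic exposure from an extravascular dose = F × D_ev, so the equivalent IV dose is F × D_ev.
D_iv = F × D_ev = 0.9 × 1000 = 900 mg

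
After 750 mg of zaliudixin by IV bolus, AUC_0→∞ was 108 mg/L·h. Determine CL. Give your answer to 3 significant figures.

CL = 6.94 L/h

CL = Dose_iv / AUC_0→∞
   = 750 / 108 = 6.94444 L/h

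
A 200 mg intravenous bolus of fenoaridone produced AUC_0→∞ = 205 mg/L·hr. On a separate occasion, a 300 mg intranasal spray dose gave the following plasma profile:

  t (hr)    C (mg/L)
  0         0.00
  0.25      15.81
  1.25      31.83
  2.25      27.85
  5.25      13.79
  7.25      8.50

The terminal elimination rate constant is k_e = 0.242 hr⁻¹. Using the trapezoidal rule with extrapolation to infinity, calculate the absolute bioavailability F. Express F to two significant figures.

Trapezoidal AUC_0→7.25 (intranasal spray):
  [0→0.25]: (0.00+15.81)/2 × 0.25 = 1.97625
  [0.25→1.25]: (15.81+31.83)/2 × 1 = 23.82
  [1.25→2.25]: (31.83+27.85)/2 × 1 = 29.84
  [2.25→5.25]: (27.85+13.79)/2 × 3 = 62.46
  [5.25→7.25]: (13.79+8.50)/2 × 2 = 22.29
  Sum = 140.38625 mg/L·hr
Tail: C_last/k_e = 8.50/0.242 = 35.124
AUC_0→∞ (intranasal spray) = 140.38625 + 35.124 = 175.51025 mg/L·hr
F = (AUC_ev/D_ev)/(AUC_iv/D_iv) = (175.51025/300)/(205/200) = 0.585034/1.025 = 0.5708

F = 0.57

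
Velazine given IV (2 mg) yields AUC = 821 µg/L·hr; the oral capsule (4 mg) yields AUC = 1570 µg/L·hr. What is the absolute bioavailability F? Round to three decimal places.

F = (AUC_ev / D_ev) / (AUC_iv / D_iv)
  = (1570/4) / (821/2)
  = 392.5 / 410.5 = 0.9562

F = 0.956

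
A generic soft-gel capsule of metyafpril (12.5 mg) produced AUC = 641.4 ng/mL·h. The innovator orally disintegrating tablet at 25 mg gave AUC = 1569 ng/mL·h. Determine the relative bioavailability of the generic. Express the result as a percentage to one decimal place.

F_rel = (AUC_test/D_test) / (AUC_ref/D_ref)
      = (641.4/12.5) / (1569/25)
      = 51.312 / 62.76 = 0.8176 = 81.76%

F_rel = 81.8%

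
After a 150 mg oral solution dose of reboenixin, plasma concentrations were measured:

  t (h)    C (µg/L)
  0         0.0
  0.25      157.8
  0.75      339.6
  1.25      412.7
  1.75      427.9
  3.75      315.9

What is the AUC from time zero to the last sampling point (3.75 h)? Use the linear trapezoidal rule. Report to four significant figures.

AUC = 1286 µg/L·h

Trapezoidal AUC_0→3.75:
  [0→0.25]: (0.0+157.8)/2 × 0.25 = 19.725
  [0.25→0.75]: (157.8+339.6)/2 × 0.5 = 124.35
  [0.75→1.25]: (339.6+412.7)/2 × 0.5 = 188.075
  [1.25→1.75]: (412.7+427.9)/2 × 0.5 = 210.15
  [1.75→3.75]: (427.9+315.9)/2 × 2 = 743.8
  Sum = 1286.1 µg/L·h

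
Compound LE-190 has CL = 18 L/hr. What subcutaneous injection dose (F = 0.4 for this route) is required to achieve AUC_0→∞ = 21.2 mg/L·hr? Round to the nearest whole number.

Dose = 954 mg

Dose = CL × AUC_0→∞ / F
     = 18 × 21.2 / 0.4 = 954 mg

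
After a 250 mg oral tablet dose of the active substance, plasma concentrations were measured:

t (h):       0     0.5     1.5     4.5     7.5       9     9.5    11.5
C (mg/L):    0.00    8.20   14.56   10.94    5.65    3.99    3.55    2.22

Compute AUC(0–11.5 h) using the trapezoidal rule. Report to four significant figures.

Trapezoidal AUC_0→11.5:
  [0→0.5]: (0.00+8.20)/2 × 0.5 = 2.05
  [0.5→1.5]: (8.20+14.56)/2 × 1 = 11.38
  [1.5→4.5]: (14.56+10.94)/2 × 3 = 38.25
  [4.5→7.5]: (10.94+5.65)/2 × 3 = 24.885
  [7.5→9]: (5.65+3.99)/2 × 1.5 = 7.23
  [9→9.5]: (3.99+3.55)/2 × 0.5 = 1.885
  [9.5→11.5]: (3.55+2.22)/2 × 2 = 5.77
  Sum = 91.45 mg/L·h

AUC = 91.45 mg/L·h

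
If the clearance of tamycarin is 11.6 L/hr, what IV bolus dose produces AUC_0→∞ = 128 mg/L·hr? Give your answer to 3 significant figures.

Dose = 1480 mg

Dose_iv = CL × AUC_0→∞
     = 11.6 × 128 = 1484.8 mg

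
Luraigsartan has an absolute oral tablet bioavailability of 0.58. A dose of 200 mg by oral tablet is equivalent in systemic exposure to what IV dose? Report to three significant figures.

D_iv = 116 mg

Systemic exposure from an extravascular dose = F × D_ev, so the equivalent IV dose is F × D_ev.
D_iv = F × D_ev = 0.58 × 200 = 116 mg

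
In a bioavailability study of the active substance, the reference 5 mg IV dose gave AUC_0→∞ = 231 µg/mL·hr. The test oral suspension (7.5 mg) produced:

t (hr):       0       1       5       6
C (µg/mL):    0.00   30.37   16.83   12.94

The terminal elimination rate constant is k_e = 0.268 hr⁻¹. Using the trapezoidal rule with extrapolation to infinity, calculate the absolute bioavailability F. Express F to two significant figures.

F = 0.50

Trapezoidal AUC_0→6 (oral suspension):
  [0→1]: (0.00+30.37)/2 × 1 = 15.185
  [1→5]: (30.37+16.83)/2 × 4 = 94.4
  [5→6]: (16.83+12.94)/2 × 1 = 14.885
  Sum = 124.47 µg/mL·hr
Tail: C_last/k_e = 12.94/0.268 = 48.284
AUC_0→∞ (oral suspension) = 124.47 + 48.284 = 172.754 µg/mL·hr
F = (AUC_ev/D_ev)/(AUC_iv/D_iv) = (172.754/7.5)/(231/5) = 23.0339/46.2 = 0.4986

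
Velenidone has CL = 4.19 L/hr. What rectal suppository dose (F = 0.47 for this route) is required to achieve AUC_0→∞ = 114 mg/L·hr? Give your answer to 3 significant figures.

Dose = 1020 mg

Dose = CL × AUC_0→∞ / F
     = 4.19 × 114 / 0.47 = 1016.3 mg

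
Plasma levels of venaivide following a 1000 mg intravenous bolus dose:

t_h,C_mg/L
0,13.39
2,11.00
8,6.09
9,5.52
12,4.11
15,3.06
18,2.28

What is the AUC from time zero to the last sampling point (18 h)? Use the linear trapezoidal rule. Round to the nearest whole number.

AUC = 115 mg/L·h

Trapezoidal AUC_0→18:
  [0→2]: (13.39+11.00)/2 × 2 = 24.39
  [2→8]: (11.00+6.09)/2 × 6 = 51.27
  [8→9]: (6.09+5.52)/2 × 1 = 5.805
  [9→12]: (5.52+4.11)/2 × 3 = 14.445
  [12→15]: (4.11+3.06)/2 × 3 = 10.755
  [15→18]: (3.06+2.28)/2 × 3 = 8.01
  Sum = 114.675 mg/L·h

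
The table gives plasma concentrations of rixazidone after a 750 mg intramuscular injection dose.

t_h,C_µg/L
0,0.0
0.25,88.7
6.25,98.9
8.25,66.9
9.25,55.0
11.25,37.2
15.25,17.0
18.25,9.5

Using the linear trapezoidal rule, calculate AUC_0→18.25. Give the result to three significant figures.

AUC = 1040 µg/L·h

Trapezoidal AUC_0→18.25:
  [0→0.25]: (0.0+88.7)/2 × 0.25 = 11.0875
  [0.25→6.25]: (88.7+98.9)/2 × 6 = 562.8
  [6.25→8.25]: (98.9+66.9)/2 × 2 = 165.8
  [8.25→9.25]: (66.9+55.0)/2 × 1 = 60.95
  [9.25→11.25]: (55.0+37.2)/2 × 2 = 92.2
  [11.25→15.25]: (37.2+17.0)/2 × 4 = 108.4
  [15.25→18.25]: (17.0+9.5)/2 × 3 = 39.75
  Sum = 1040.9875 µg/L·h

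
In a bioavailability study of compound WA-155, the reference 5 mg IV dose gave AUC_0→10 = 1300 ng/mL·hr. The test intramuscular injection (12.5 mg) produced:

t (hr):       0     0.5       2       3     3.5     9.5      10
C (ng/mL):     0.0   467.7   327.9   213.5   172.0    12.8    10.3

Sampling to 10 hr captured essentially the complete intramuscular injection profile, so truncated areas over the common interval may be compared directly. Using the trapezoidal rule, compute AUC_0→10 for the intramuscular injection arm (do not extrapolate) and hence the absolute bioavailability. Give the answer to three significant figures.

Trapezoidal AUC_0→10 (intramuscular injection):
  [0→0.5]: (0.0+467.7)/2 × 0.5 = 116.925
  [0.5→2]: (467.7+327.9)/2 × 1.5 = 596.7
  [2→3]: (327.9+213.5)/2 × 1 = 270.7
  [3→3.5]: (213.5+172.0)/2 × 0.5 = 96.375
  [3.5→9.5]: (172.0+12.8)/2 × 6 = 554.4
  [9.5→10]: (12.8+10.3)/2 × 0.5 = 5.775
  Sum = 1640.875 ng/mL·hr
F = (AUC_ev/D_ev)/(AUC_iv/D_iv) = (1640.875/12.5)/(1300/5) = 131.27/260 = 0.5049

F = 0.505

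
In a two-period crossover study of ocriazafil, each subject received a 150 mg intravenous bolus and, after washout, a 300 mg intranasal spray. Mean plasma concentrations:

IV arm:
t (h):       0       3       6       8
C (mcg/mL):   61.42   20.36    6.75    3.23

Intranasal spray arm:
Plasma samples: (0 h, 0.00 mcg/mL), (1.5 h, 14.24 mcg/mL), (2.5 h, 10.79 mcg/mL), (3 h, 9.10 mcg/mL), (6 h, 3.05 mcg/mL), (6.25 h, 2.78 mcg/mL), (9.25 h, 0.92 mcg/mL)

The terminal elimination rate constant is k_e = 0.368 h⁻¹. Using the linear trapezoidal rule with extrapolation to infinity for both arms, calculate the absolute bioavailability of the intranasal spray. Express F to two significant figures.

Trapezoidal AUC_0→8 (IV):
  [0→3]: (61.42+20.36)/2 × 3 = 122.67
  [3→6]: (20.36+6.75)/2 × 3 = 40.665
  [6→8]: (6.75+3.23)/2 × 2 = 9.98
  Sum = 173.315 mcg/mL·h
IV tail: 3.23/0.368 = 8.777; AUC_iv,0→∞ = 173.315 + 8.777 = 182.092 mcg/mL·h
Trapezoidal AUC_0→9.25 (intranasal spray):
  [0→1.5]: (0.00+14.24)/2 × 1.5 = 10.68
  [1.5→2.5]: (14.24+10.79)/2 × 1 = 12.515
  [2.5→3]: (10.79+9.10)/2 × 0.5 = 4.9725
  [3→6]: (9.10+3.05)/2 × 3 = 18.225
  [6→6.25]: (3.05+2.78)/2 × 0.25 = 0.72875
  [6.25→9.25]: (2.78+0.92)/2 × 3 = 5.55
  Sum = 52.67125 mcg/mL·h
intranasal spray tail: 0.92/0.368 = 2.500; AUC_ev,0→∞ = 52.67125 + 2.500 = 55.17125 mcg/mL·h
F = (AUC_ev/D_ev)/(AUC_iv/D_iv) = (55.17125/300)/(182.092/150) = 0.183904/1.21395 = 0.1515

F = 0.15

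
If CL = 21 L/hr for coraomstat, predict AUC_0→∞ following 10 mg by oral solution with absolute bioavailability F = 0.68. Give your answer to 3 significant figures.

AUC = 0.324 mg/L·hr

AUC_0→∞ = F × Dose / CL
        = 0.68 × 10 / 21 = 0.32381 mg/L·hr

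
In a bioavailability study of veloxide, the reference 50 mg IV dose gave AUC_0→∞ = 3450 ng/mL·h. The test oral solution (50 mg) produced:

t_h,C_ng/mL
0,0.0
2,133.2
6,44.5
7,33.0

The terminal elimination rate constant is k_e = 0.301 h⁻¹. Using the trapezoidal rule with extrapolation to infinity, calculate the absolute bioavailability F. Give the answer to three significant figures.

F = 0.185

Trapezoidal AUC_0→7 (oral solution):
  [0→2]: (0.0+133.2)/2 × 2 = 133.2
  [2→6]: (133.2+44.5)/2 × 4 = 355.4
  [6→7]: (44.5+33.0)/2 × 1 = 38.75
  Sum = 527.35 ng/mL·h
Tail: C_last/k_e = 33.0/0.301 = 109.635
AUC_0→∞ (oral solution) = 527.35 + 109.635 = 636.985 ng/mL·h
F = (AUC_ev/D_ev)/(AUC_iv/D_iv) = (636.985/50)/(3450/50) = 12.7397/69 = 0.1846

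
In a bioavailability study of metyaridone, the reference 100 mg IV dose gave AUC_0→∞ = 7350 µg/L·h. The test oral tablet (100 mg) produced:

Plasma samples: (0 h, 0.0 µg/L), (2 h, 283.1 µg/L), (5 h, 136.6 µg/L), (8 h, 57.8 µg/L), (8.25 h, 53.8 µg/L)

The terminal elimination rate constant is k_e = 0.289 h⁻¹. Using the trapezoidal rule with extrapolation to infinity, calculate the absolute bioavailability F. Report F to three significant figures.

Trapezoidal AUC_0→8.25 (oral tablet):
  [0→2]: (0.0+283.1)/2 × 2 = 283.1
  [2→5]: (283.1+136.6)/2 × 3 = 629.55
  [5→8]: (136.6+57.8)/2 × 3 = 291.6
  [8→8.25]: (57.8+53.8)/2 × 0.25 = 13.95
  Sum = 1218.2 µg/L·h
Tail: C_last/k_e = 53.8/0.289 = 186.159
AUC_0→∞ (oral tablet) = 1218.2 + 186.159 = 1404.359 µg/L·h
F = (AUC_ev/D_ev)/(AUC_iv/D_iv) = (1404.359/100)/(7350/100) = 14.04359/73.5 = 0.1911

F = 0.191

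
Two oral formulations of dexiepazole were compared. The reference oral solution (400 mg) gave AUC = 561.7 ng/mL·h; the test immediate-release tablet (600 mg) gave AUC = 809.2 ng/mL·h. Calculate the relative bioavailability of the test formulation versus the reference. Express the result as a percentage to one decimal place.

F_rel = (AUC_test/D_test) / (AUC_ref/D_ref)
      = (809.2/600) / (561.7/400)
      = 1.34867 / 1.40425 = 0.9604 = 96.04%

F_rel = 96.0%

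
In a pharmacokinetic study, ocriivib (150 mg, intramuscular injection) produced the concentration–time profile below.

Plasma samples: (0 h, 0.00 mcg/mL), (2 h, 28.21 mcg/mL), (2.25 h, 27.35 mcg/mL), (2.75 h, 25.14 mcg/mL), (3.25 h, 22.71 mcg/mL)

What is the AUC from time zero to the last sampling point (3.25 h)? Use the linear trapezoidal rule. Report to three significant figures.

AUC = 60.2 mcg/mL·h

Trapezoidal AUC_0→3.25:
  [0→2]: (0.00+28.21)/2 × 2 = 28.21
  [2→2.25]: (28.21+27.35)/2 × 0.25 = 6.945
  [2.25→2.75]: (27.35+25.14)/2 × 0.5 = 13.1225
  [2.75→3.25]: (25.14+22.71)/2 × 0.5 = 11.9625
  Sum = 60.24 mcg/mL·h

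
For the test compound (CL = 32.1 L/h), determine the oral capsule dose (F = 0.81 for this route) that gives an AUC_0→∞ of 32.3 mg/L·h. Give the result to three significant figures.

Dose = 1280 mg

Dose = CL × AUC_0→∞ / F
     = 32.1 × 32.3 / 0.81 = 1280.04 mg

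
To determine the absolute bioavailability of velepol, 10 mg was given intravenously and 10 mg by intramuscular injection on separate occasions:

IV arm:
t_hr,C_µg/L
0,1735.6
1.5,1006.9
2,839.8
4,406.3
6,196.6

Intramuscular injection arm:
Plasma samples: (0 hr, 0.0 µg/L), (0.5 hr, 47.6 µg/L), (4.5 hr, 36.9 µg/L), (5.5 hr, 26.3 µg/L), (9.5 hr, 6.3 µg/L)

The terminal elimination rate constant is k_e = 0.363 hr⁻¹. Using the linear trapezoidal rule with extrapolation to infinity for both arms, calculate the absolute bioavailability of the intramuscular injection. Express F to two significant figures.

F = 0.060

Trapezoidal AUC_0→6 (IV):
  [0→1.5]: (1735.6+1006.9)/2 × 1.5 = 2056.875
  [1.5→2]: (1006.9+839.8)/2 × 0.5 = 461.675
  [2→4]: (839.8+406.3)/2 × 2 = 1246.1
  [4→6]: (406.3+196.6)/2 × 2 = 602.9
  Sum = 4367.55 µg/L·hr
IV tail: 196.6/0.363 = 541.598; AUC_iv,0→∞ = 4367.55 + 541.598 = 4909.148 µg/L·hr
Trapezoidal AUC_0→9.5 (intramuscular injection):
  [0→0.5]: (0.0+47.6)/2 × 0.5 = 11.9
  [0.5→4.5]: (47.6+36.9)/2 × 4 = 169.0
  [4.5→5.5]: (36.9+26.3)/2 × 1 = 31.6
  [5.5→9.5]: (26.3+6.3)/2 × 4 = 65.2
  Sum = 277.7 µg/L·hr
intramuscular injection tail: 6.3/0.363 = 17.355; AUC_ev,0→∞ = 277.7 + 17.355 = 295.055 µg/L·hr
F = (AUC_ev/D_ev)/(AUC_iv/D_iv) = (295.055/10)/(4909.148/10) = 29.5055/490.9148 = 0.0601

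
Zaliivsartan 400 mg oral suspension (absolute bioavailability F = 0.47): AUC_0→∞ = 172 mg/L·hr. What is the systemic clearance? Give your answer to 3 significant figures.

CL = F × Dose / AUC_0→∞
   = 0.47 × 400 / 172 = 1.09302 L/hr

CL = 1.09 L/hr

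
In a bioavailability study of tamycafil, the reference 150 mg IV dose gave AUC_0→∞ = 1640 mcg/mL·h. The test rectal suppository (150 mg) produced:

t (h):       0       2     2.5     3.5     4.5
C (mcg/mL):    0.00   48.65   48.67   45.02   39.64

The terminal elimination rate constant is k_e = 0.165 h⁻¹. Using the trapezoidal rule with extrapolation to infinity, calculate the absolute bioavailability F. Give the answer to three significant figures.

Trapezoidal AUC_0→4.5 (rectal suppository):
  [0→2]: (0.00+48.65)/2 × 2 = 48.65
  [2→2.5]: (48.65+48.67)/2 × 0.5 = 24.33
  [2.5→3.5]: (48.67+45.02)/2 × 1 = 46.845
  [3.5→4.5]: (45.02+39.64)/2 × 1 = 42.33
  Sum = 162.155 mcg/mL·h
Tail: C_last/k_e = 39.64/0.165 = 240.242
AUC_0→∞ (rectal suppository) = 162.155 + 240.242 = 402.397 mcg/mL·h
F = (AUC_ev/D_ev)/(AUC_iv/D_iv) = (402.397/150)/(1640/150) = 2.68265/10.9333 = 0.2454

F = 0.245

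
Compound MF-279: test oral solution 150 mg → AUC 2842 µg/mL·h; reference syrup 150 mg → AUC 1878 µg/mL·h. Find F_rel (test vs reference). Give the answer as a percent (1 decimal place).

F_rel = 151.3%

F_rel = (AUC_test/D_test) / (AUC_ref/D_ref)
      = (2842/150) / (1878/150)
      = 18.9467 / 12.52 = 1.5133 = 151.33%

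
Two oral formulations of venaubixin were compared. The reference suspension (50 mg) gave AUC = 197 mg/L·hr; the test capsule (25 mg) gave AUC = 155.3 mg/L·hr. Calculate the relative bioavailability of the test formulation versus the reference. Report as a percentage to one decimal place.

F_rel = (AUC_test/D_test) / (AUC_ref/D_ref)
      = (155.3/25) / (197/50)
      = 6.212 / 3.94 = 1.5766 = 157.66%

F_rel = 157.7%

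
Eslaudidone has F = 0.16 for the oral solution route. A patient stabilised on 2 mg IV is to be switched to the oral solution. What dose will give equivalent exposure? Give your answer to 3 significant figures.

For equal systemic exposure: F × D_ev = D_iv
D_ev = D_iv / F = 2 / 0.16 = 12.5 mg

D_oral = 12.5 mg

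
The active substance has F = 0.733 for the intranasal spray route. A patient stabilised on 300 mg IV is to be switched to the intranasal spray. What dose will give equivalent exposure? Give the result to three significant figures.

D_intranasal = 409 mg

For equal systemic exposure: F × D_ev = D_iv
D_ev = D_iv / F = 300 / 0.733 = 409.277 mg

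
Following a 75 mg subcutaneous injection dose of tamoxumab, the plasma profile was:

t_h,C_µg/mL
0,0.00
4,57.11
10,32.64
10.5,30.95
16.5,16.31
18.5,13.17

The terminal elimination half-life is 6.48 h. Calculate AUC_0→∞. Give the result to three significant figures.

Trapezoidal AUC_0→18.5:
  [0→4]: (0.00+57.11)/2 × 4 = 114.22
  [4→10]: (57.11+32.64)/2 × 6 = 269.25
  [10→10.5]: (32.64+30.95)/2 × 0.5 = 15.8975
  [10.5→16.5]: (30.95+16.31)/2 × 6 = 141.78
  [16.5→18.5]: (16.31+13.17)/2 × 2 = 29.48
  Sum = 570.6275 µg/mL·h
k_e = ln2 / t½ = 0.693147 / 6.48 = 0.1070 h^-1
Extrapolated tail: C_last / k_e = 13.17 / 0.107 = 123.084
AUC_0→∞ = 570.6275 + 123.084 = 693.7115 µg/mL·h

AUC = 694 µg/mL·h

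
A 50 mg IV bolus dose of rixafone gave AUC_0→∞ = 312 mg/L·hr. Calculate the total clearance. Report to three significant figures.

CL = Dose_iv / AUC_0→∞
   = 50 / 312 = 0.160256 L/hr

CL = 0.160 L/hr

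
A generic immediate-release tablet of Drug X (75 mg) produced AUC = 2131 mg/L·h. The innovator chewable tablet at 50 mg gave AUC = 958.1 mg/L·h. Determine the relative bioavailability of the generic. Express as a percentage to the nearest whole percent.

F_rel = 148%

F_rel = (AUC_test/D_test) / (AUC_ref/D_ref)
      = (2131/75) / (958.1/50)
      = 28.4133 / 19.162 = 1.4828 = 148.28%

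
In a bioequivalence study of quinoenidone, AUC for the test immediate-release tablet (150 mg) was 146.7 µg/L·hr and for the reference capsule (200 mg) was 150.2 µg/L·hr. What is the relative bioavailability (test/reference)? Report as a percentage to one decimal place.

F_rel = (AUC_test/D_test) / (AUC_ref/D_ref)
      = (146.7/150) / (150.2/200)
      = 0.978 / 0.751 = 1.3023 = 130.23%

F_rel = 130.2%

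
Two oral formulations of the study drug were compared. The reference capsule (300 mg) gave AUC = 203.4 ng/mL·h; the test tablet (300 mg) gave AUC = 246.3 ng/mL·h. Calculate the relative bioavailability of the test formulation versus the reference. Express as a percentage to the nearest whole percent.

F_rel = (AUC_test/D_test) / (AUC_ref/D_ref)
      = (246.3/300) / (203.4/300)
      = 0.821 / 0.678 = 1.2109 = 121.09%

F_rel = 121%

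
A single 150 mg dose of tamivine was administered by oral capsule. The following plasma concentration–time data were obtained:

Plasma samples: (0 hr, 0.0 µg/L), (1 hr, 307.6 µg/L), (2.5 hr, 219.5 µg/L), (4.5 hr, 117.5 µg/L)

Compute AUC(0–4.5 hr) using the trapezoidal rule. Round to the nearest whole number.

Trapezoidal AUC_0→4.5:
  [0→1]: (0.0+307.6)/2 × 1 = 153.8
  [1→2.5]: (307.6+219.5)/2 × 1.5 = 395.325
  [2.5→4.5]: (219.5+117.5)/2 × 2 = 337.0
  Sum = 886.125 µg/L·hr

AUC = 886 µg/L·hr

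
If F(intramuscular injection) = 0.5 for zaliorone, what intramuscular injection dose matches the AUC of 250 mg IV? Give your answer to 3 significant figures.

D_intramuscular = 500 mg

For equal systemic exposure: F × D_ev = D_iv
D_ev = D_iv / F = 250 / 0.5 = 500 mg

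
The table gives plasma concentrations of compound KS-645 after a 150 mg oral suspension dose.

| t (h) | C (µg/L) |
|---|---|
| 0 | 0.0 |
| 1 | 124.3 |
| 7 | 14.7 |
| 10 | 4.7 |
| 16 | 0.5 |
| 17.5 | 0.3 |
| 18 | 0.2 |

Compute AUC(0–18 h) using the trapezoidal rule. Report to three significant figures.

AUC = 525 µg/L·h

Trapezoidal AUC_0→18:
  [0→1]: (0.0+124.3)/2 × 1 = 62.15
  [1→7]: (124.3+14.7)/2 × 6 = 417.0
  [7→10]: (14.7+4.7)/2 × 3 = 29.1
  [10→16]: (4.7+0.5)/2 × 6 = 15.6
  [16→17.5]: (0.5+0.3)/2 × 1.5 = 0.6
  [17.5→18]: (0.3+0.2)/2 × 0.5 = 0.125
  Sum = 524.575 µg/L·h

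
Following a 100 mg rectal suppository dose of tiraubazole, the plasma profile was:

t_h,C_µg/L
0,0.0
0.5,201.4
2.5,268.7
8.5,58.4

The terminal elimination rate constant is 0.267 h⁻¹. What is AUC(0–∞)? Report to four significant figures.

Trapezoidal AUC_0→8.5:
  [0→0.5]: (0.0+201.4)/2 × 0.5 = 50.35
  [0.5→2.5]: (201.4+268.7)/2 × 2 = 470.1
  [2.5→8.5]: (268.7+58.4)/2 × 6 = 981.3
  Sum = 1501.75 µg/L·h
Extrapolated tail: C_last / k_e = 58.4 / 0.267 = 218.727
AUC_0→∞ = 1501.75 + 218.727 = 1720.477 µg/L·h

AUC = 1720 µg/L·h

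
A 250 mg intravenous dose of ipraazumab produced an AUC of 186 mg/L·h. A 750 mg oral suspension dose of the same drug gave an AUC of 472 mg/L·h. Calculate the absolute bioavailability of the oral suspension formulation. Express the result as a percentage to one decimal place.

F = 84.6%

F = (AUC_ev / D_ev) / (AUC_iv / D_iv)
  = (472/750) / (186/250)
  = 0.629333 / 0.744 = 0.8459
  = 84.59%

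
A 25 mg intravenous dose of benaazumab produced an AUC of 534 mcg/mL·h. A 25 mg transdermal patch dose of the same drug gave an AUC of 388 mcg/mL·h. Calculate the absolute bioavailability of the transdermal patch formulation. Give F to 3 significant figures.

F = 0.727

F = (AUC_ev / D_ev) / (AUC_iv / D_iv)
  = (388/25) / (534/25)
  = 15.52 / 21.36 = 0.7266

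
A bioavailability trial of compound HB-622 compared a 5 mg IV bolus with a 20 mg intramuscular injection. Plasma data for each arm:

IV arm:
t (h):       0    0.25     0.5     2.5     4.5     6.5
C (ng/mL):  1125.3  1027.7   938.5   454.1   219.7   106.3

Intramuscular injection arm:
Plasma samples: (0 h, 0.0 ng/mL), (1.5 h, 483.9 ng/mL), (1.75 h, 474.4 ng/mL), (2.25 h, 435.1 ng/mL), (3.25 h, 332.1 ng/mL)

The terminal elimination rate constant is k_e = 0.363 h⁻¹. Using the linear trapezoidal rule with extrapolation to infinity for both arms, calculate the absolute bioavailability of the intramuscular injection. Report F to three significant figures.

F = 0.157

Trapezoidal AUC_0→6.5 (IV):
  [0→0.25]: (1125.3+1027.7)/2 × 0.25 = 269.125
  [0.25→0.5]: (1027.7+938.5)/2 × 0.25 = 245.775
  [0.5→2.5]: (938.5+454.1)/2 × 2 = 1392.6
  [2.5→4.5]: (454.1+219.7)/2 × 2 = 673.8
  [4.5→6.5]: (219.7+106.3)/2 × 2 = 326.0
  Sum = 2907.3 ng/mL·h
IV tail: 106.3/0.363 = 292.837; AUC_iv,0→∞ = 2907.3 + 292.837 = 3200.137 ng/mL·h
Trapezoidal AUC_0→3.25 (intramuscular injection):
  [0→1.5]: (0.0+483.9)/2 × 1.5 = 362.925
  [1.5→1.75]: (483.9+474.4)/2 × 0.25 = 119.7875
  [1.75→2.25]: (474.4+435.1)/2 × 0.5 = 227.375
  [2.25→3.25]: (435.1+332.1)/2 × 1 = 383.6
  Sum = 1093.6875 ng/mL·h
intramuscular injection tail: 332.1/0.363 = 914.876; AUC_ev,0→∞ = 1093.6875 + 914.876 = 2008.5635 ng/mL·h
F = (AUC_ev/D_ev)/(AUC_iv/D_iv) = (2008.5635/20)/(3200.137/5) = 100.428/640.0274 = 0.1569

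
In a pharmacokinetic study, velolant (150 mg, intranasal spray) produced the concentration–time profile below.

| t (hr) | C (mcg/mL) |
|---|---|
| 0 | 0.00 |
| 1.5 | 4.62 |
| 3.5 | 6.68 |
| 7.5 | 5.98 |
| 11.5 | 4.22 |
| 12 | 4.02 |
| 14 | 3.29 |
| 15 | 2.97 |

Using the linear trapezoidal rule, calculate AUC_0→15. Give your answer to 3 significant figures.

AUC = 73.0 mcg/mL·hr

Trapezoidal AUC_0→15:
  [0→1.5]: (0.00+4.62)/2 × 1.5 = 3.465
  [1.5→3.5]: (4.62+6.68)/2 × 2 = 11.3
  [3.5→7.5]: (6.68+5.98)/2 × 4 = 25.32
  [7.5→11.5]: (5.98+4.22)/2 × 4 = 20.4
  [11.5→12]: (4.22+4.02)/2 × 0.5 = 2.06
  [12→14]: (4.02+3.29)/2 × 2 = 7.31
  [14→15]: (3.29+2.97)/2 × 1 = 3.13
  Sum = 72.985 mcg/mL·hr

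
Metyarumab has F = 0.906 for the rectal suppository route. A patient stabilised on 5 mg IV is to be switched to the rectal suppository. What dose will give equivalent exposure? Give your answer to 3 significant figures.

For equal systemic exposure: F × D_ev = D_iv
D_ev = D_iv / F = 5 / 0.906 = 5.51876 mg

D_rectal = 5.52 mg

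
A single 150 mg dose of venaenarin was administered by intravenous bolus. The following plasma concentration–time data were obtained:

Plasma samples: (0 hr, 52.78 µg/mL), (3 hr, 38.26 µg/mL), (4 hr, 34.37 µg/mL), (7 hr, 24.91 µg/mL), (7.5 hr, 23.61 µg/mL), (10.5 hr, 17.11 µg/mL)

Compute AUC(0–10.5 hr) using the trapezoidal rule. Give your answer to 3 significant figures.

Trapezoidal AUC_0→10.5:
  [0→3]: (52.78+38.26)/2 × 3 = 136.56
  [3→4]: (38.26+34.37)/2 × 1 = 36.315
  [4→7]: (34.37+24.91)/2 × 3 = 88.92
  [7→7.5]: (24.91+23.61)/2 × 0.5 = 12.13
  [7.5→10.5]: (23.61+17.11)/2 × 3 = 61.08
  Sum = 335.005 µg/mL·hr

AUC = 335 µg/mL·hr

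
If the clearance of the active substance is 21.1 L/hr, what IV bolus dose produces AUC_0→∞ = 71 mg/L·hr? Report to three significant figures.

Dose_iv = CL × AUC_0→∞
     = 21.1 × 71 = 1498.1 mg

Dose = 1500 mg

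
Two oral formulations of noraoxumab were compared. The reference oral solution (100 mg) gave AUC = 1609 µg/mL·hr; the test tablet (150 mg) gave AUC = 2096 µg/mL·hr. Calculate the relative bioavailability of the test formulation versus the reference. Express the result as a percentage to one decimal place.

F_rel = (AUC_test/D_test) / (AUC_ref/D_ref)
      = (2096/150) / (1609/100)
      = 13.9733 / 16.09 = 0.8684 = 86.84%

F_rel = 86.8%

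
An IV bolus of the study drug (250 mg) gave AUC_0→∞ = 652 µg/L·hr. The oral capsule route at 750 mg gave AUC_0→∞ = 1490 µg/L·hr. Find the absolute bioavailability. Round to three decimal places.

F = (AUC_ev / D_ev) / (AUC_iv / D_iv)
  = (1490/750) / (652/250)
  = 1.98667 / 2.608 = 0.7618

F = 0.762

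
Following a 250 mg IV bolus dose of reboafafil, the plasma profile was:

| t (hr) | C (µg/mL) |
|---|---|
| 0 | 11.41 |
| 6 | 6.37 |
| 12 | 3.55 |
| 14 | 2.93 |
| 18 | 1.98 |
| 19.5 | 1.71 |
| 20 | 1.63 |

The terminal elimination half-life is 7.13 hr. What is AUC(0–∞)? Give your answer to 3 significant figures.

Trapezoidal AUC_0→20:
  [0→6]: (11.41+6.37)/2 × 6 = 53.34
  [6→12]: (6.37+3.55)/2 × 6 = 29.76
  [12→14]: (3.55+2.93)/2 × 2 = 6.48
  [14→18]: (2.93+1.98)/2 × 4 = 9.82
  [18→19.5]: (1.98+1.71)/2 × 1.5 = 2.7675
  [19.5→20]: (1.71+1.63)/2 × 0.5 = 0.835
  Sum = 103.0025 µg/mL·hr
k_e = ln2 / t½ = 0.693147 / 7.13 = 0.0972 hr^-1
Extrapolated tail: C_last / k_e = 1.63 / 0.0972 = 16.770
AUC_0→∞ = 103.0025 + 16.770 = 119.7725 µg/mL·hr

AUC = 120 µg/mL·hr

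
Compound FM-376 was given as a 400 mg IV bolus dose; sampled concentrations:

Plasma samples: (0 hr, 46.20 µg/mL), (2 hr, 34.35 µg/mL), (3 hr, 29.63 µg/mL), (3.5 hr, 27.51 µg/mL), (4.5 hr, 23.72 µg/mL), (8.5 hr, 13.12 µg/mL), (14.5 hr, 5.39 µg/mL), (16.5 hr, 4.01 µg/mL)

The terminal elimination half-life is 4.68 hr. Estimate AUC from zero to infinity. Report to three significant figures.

Trapezoidal AUC_0→16.5:
  [0→2]: (46.20+34.35)/2 × 2 = 80.55
  [2→3]: (34.35+29.63)/2 × 1 = 31.99
  [3→3.5]: (29.63+27.51)/2 × 0.5 = 14.285
  [3.5→4.5]: (27.51+23.72)/2 × 1 = 25.615
  [4.5→8.5]: (23.72+13.12)/2 × 4 = 73.68
  [8.5→14.5]: (13.12+5.39)/2 × 6 = 55.53
  [14.5→16.5]: (5.39+4.01)/2 × 2 = 9.4
  Sum = 291.05 µg/mL·hr
k_e = ln2 / t½ = 0.693147 / 4.68 = 0.1481 hr^-1
Extrapolated tail: C_last / k_e = 4.01 / 0.1481 = 27.076
AUC_0→∞ = 291.05 + 27.076 = 318.126 µg/mL·hr

AUC = 318 µg/mL·hr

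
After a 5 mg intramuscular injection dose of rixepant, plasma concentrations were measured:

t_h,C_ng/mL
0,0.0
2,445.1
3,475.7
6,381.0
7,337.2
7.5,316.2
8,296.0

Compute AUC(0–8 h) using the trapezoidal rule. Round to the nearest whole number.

AUC = 2866 ng/mL·h

Trapezoidal AUC_0→8:
  [0→2]: (0.0+445.1)/2 × 2 = 445.1
  [2→3]: (445.1+475.7)/2 × 1 = 460.4
  [3→6]: (475.7+381.0)/2 × 3 = 1285.05
  [6→7]: (381.0+337.2)/2 × 1 = 359.1
  [7→7.5]: (337.2+316.2)/2 × 0.5 = 163.35
  [7.5→8]: (316.2+296.0)/2 × 0.5 = 153.05
  Sum = 2866.05 ng/mL·h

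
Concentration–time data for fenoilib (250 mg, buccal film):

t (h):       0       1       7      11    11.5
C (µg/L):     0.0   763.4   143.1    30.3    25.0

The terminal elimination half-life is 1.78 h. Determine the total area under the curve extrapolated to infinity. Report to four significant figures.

AUC = 3526 µg/L·h

Trapezoidal AUC_0→11.5:
  [0→1]: (0.0+763.4)/2 × 1 = 381.7
  [1→7]: (763.4+143.1)/2 × 6 = 2719.5
  [7→11]: (143.1+30.3)/2 × 4 = 346.8
  [11→11.5]: (30.3+25.0)/2 × 0.5 = 13.825
  Sum = 3461.825 µg/L·h
k_e = ln2 / t½ = 0.693147 / 1.78 = 0.3894 h^-1
Extrapolated tail: C_last / k_e = 25.0 / 0.3894 = 64.201
AUC_0→∞ = 3461.825 + 64.201 = 3526.026 µg/L·h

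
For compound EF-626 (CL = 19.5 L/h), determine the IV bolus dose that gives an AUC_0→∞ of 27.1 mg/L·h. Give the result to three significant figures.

Dose_iv = CL × AUC_0→∞
     = 19.5 × 27.1 = 528.45 mg

Dose = 528 mg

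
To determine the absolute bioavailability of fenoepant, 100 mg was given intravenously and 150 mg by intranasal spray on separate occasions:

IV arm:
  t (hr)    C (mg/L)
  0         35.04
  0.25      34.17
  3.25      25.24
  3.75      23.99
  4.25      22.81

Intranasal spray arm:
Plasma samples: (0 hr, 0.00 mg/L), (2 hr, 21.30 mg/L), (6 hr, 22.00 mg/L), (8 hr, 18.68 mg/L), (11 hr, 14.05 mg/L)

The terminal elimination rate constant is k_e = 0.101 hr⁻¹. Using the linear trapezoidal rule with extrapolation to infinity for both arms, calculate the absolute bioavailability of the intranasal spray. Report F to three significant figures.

Trapezoidal AUC_0→4.25 (IV):
  [0→0.25]: (35.04+34.17)/2 × 0.25 = 8.65125
  [0.25→3.25]: (34.17+25.24)/2 × 3 = 89.115
  [3.25→3.75]: (25.24+23.99)/2 × 0.5 = 12.3075
  [3.75→4.25]: (23.99+22.81)/2 × 0.5 = 11.7
  Sum = 121.77375 mg/L·hr
IV tail: 22.81/0.101 = 225.842; AUC_iv,0→∞ = 121.77375 + 225.842 = 347.61575 mg/L·hr
Trapezoidal AUC_0→11 (intranasal spray):
  [0→2]: (0.00+21.30)/2 × 2 = 21.3
  [2→6]: (21.30+22.00)/2 × 4 = 86.6
  [6→8]: (22.00+18.68)/2 × 2 = 40.68
  [8→11]: (18.68+14.05)/2 × 3 = 49.095
  Sum = 197.675 mg/L·hr
intranasal spray tail: 14.05/0.101 = 139.109; AUC_ev,0→∞ = 197.675 + 139.109 = 336.784 mg/L·hr
F = (AUC_ev/D_ev)/(AUC_iv/D_iv) = (336.784/150)/(347.61575/100) = 2.24523/3.4761575 = 0.6459

F = 0.646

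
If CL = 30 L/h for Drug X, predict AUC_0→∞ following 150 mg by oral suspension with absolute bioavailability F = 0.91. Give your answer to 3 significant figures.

AUC_0→∞ = F × Dose / CL
        = 0.91 × 150 / 30 = 4.55 mg/L·h

AUC = 4.55 mg/L·h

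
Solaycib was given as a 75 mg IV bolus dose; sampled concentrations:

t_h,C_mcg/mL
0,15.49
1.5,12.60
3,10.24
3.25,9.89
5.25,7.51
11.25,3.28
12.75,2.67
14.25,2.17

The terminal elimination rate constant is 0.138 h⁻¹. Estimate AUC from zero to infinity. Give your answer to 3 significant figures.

AUC = 114 mcg/mL·h

Trapezoidal AUC_0→14.25:
  [0→1.5]: (15.49+12.60)/2 × 1.5 = 21.0675
  [1.5→3]: (12.60+10.24)/2 × 1.5 = 17.13
  [3→3.25]: (10.24+9.89)/2 × 0.25 = 2.51625
  [3.25→5.25]: (9.89+7.51)/2 × 2 = 17.4
  [5.25→11.25]: (7.51+3.28)/2 × 6 = 32.37
  [11.25→12.75]: (3.28+2.67)/2 × 1.5 = 4.4625
  [12.75→14.25]: (2.67+2.17)/2 × 1.5 = 3.63
  Sum = 98.57625 mcg/mL·h
Extrapolated tail: C_last / k_e = 2.17 / 0.138 = 15.725
AUC_0→∞ = 98.57625 + 15.725 = 114.30125 mcg/mL·h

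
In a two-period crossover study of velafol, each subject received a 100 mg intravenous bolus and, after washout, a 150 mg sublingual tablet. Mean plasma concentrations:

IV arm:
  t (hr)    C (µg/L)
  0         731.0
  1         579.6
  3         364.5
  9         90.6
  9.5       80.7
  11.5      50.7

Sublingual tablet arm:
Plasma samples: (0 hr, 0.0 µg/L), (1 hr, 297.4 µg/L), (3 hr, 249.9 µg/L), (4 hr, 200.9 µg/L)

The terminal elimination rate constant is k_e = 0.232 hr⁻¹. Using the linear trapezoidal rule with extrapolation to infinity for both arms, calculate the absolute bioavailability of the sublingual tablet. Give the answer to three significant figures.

Trapezoidal AUC_0→11.5 (IV):
  [0→1]: (731.0+579.6)/2 × 1 = 655.3
  [1→3]: (579.6+364.5)/2 × 2 = 944.1
  [3→9]: (364.5+90.6)/2 × 6 = 1365.3
  [9→9.5]: (90.6+80.7)/2 × 0.5 = 42.825
  [9.5→11.5]: (80.7+50.7)/2 × 2 = 131.4
  Sum = 3138.925 µg/L·hr
IV tail: 50.7/0.232 = 218.534; AUC_iv,0→∞ = 3138.925 + 218.534 = 3357.459 µg/L·hr
Trapezoidal AUC_0→4 (sublingual tablet):
  [0→1]: (0.0+297.4)/2 × 1 = 148.7
  [1→3]: (297.4+249.9)/2 × 2 = 547.3
  [3→4]: (249.9+200.9)/2 × 1 = 225.4
  Sum = 921.4 µg/L·hr
sublingual tablet tail: 200.9/0.232 = 865.948; AUC_ev,0→∞ = 921.4 + 865.948 = 1787.348 µg/L·hr
F = (AUC_ev/D_ev)/(AUC_iv/D_iv) = (1787.348/150)/(3357.459/100) = 11.9157/33.57459 = 0.3549

F = 0.355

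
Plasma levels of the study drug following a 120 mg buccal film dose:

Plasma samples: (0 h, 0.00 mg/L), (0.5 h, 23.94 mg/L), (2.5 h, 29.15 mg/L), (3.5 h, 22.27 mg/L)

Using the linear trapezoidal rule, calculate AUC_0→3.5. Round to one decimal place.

Trapezoidal AUC_0→3.5:
  [0→0.5]: (0.00+23.94)/2 × 0.5 = 5.985
  [0.5→2.5]: (23.94+29.15)/2 × 2 = 53.09
  [2.5→3.5]: (29.15+22.27)/2 × 1 = 25.71
  Sum = 84.785 mg/L·h

AUC = 84.8 mg/L·h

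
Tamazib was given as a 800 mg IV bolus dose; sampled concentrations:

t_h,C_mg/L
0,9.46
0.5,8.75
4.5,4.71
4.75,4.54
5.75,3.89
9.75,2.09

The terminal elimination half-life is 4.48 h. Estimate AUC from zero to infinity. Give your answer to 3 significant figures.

Trapezoidal AUC_0→9.75:
  [0→0.5]: (9.46+8.75)/2 × 0.5 = 4.5525
  [0.5→4.5]: (8.75+4.71)/2 × 4 = 26.92
  [4.5→4.75]: (4.71+4.54)/2 × 0.25 = 1.15625
  [4.75→5.75]: (4.54+3.89)/2 × 1 = 4.215
  [5.75→9.75]: (3.89+2.09)/2 × 4 = 11.96
  Sum = 48.80375 mg/L·h
k_e = ln2 / t½ = 0.693147 / 4.48 = 0.1547 h^-1
Extrapolated tail: C_last / k_e = 2.09 / 0.1547 = 13.510
AUC_0→∞ = 48.80375 + 13.510 = 62.31375 mg/L·h

AUC = 62.3 mg/L·h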